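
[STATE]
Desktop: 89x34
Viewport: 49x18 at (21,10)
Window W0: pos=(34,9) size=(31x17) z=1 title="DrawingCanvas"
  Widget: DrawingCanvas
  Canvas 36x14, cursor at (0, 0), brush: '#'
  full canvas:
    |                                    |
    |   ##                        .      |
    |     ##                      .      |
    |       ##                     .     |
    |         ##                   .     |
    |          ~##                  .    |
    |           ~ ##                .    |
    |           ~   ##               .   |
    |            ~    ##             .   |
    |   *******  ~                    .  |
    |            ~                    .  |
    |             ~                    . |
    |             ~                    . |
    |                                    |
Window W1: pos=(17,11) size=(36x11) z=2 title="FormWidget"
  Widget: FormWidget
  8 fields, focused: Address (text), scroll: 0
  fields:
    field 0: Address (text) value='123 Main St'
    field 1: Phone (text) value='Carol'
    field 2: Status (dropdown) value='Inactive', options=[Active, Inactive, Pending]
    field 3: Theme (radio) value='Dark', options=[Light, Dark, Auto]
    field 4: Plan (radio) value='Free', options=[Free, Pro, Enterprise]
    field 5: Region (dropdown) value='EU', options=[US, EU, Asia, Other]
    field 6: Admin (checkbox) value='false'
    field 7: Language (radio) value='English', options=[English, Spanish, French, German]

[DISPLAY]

             ┃ DrawingCanvas               ┃     
━━━━━━━━━━━━━━━━━━━━━━━━━━━━━━━┓───────────┨     
rmWidget                       ┃           ┃     
───────────────────────────────┨           ┃     
ddress:    [123 Main St       ]┃           ┃     
hone:      [Carol             ]┃           ┃     
tatus:     [Inactive         ▼]┃           ┃     
heme:      ( ) Light  (●) Dark ┃           ┃     
lan:       (●) Free  ( ) Pro  (┃           ┃     
egion:     [EU               ▼]┃           ┃     
dmin:      [ ]                 ┃#          ┃     
━━━━━━━━━━━━━━━━━━━━━━━━━━━━━━━┛           ┃     
             ┃            ~                ┃     
             ┃             ~               ┃     
             ┃             ~               ┃     
             ┗━━━━━━━━━━━━━━━━━━━━━━━━━━━━━┛     
                                                 
                                                 


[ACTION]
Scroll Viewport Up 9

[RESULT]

                                                 
                                                 
                                                 
                                                 
                                                 
                                                 
                                                 
                                                 
             ┏━━━━━━━━━━━━━━━━━━━━━━━━━━━━━┓     
             ┃ DrawingCanvas               ┃     
━━━━━━━━━━━━━━━━━━━━━━━━━━━━━━━┓───────────┨     
rmWidget                       ┃           ┃     
───────────────────────────────┨           ┃     
ddress:    [123 Main St       ]┃           ┃     
hone:      [Carol             ]┃           ┃     
tatus:     [Inactive         ▼]┃           ┃     
heme:      ( ) Light  (●) Dark ┃           ┃     
lan:       (●) Free  ( ) Pro  (┃           ┃     


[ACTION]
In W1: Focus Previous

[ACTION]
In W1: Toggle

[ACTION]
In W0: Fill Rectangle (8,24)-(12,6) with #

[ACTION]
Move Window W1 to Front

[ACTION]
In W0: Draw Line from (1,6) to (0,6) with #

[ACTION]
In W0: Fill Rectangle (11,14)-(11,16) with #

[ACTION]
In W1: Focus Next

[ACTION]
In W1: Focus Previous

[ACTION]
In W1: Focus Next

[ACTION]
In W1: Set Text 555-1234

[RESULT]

                                                 
                                                 
                                                 
                                                 
                                                 
                                                 
                                                 
                                                 
             ┏━━━━━━━━━━━━━━━━━━━━━━━━━━━━━┓     
             ┃ DrawingCanvas               ┃     
━━━━━━━━━━━━━━━━━━━━━━━━━━━━━━━┓───────────┨     
rmWidget                       ┃           ┃     
───────────────────────────────┨           ┃     
ddress:    [555-1234          ]┃           ┃     
hone:      [Carol             ]┃           ┃     
tatus:     [Inactive         ▼]┃           ┃     
heme:      ( ) Light  (●) Dark ┃           ┃     
lan:       (●) Free  ( ) Pro  (┃           ┃     


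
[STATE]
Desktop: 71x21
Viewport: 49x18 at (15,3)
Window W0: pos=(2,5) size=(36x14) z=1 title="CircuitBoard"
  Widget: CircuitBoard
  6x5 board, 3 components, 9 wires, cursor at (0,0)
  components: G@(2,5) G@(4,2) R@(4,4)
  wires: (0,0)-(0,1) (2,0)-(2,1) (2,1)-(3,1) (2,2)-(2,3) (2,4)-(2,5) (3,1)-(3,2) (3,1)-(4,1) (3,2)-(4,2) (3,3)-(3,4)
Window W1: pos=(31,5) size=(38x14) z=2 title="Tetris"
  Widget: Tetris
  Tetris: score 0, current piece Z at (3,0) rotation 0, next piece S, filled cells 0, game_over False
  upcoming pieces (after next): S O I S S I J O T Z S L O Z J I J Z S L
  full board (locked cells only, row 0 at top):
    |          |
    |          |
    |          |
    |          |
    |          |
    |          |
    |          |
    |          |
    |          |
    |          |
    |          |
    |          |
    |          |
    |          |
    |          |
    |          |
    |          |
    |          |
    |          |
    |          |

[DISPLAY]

                                                 
                                                 
━━━━━━━━━━━━━━━━┏━━━━━━━━━━━━━━━━━━━━━━━━━━━━━━━━
d               ┃ Tetris                         
────────────────┠────────────────────────────────
 5              ┃          │Next:                
                ┃          │ ░░                  
                ┃          │░░                   
                ┃          │                     
                ┃          │                     
· ─ ·   · ─ G   ┃          │                     
                ┃          │Score:               
·   · ─ ·       ┃          │0                    
│               ┃          │                     
G       R       ┃          │                     
━━━━━━━━━━━━━━━━┗━━━━━━━━━━━━━━━━━━━━━━━━━━━━━━━━
                                                 
                                                 


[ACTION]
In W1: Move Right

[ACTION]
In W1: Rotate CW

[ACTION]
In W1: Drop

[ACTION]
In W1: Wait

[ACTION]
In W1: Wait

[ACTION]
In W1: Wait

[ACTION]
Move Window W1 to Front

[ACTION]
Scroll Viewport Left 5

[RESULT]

                                                 
                                                 
━━━━━━━━━━━━━━━━━━━━━┏━━━━━━━━━━━━━━━━━━━━━━━━━━━
tBoard               ┃ Tetris                    
─────────────────────┠───────────────────────────
2 3 4 5              ┃          │Next:           
 ·                   ┃          │ ░░             
                     ┃          │░░              
                     ┃          │                
                     ┃          │                
 ·   · ─ ·   · ─ G   ┃          │                
 │                   ┃          │Score:          
 · ─ ·   · ─ ·       ┃          │0               
 │   │               ┃          │                
 ·   G       R       ┃          │                
━━━━━━━━━━━━━━━━━━━━━┗━━━━━━━━━━━━━━━━━━━━━━━━━━━
                                                 
                                                 


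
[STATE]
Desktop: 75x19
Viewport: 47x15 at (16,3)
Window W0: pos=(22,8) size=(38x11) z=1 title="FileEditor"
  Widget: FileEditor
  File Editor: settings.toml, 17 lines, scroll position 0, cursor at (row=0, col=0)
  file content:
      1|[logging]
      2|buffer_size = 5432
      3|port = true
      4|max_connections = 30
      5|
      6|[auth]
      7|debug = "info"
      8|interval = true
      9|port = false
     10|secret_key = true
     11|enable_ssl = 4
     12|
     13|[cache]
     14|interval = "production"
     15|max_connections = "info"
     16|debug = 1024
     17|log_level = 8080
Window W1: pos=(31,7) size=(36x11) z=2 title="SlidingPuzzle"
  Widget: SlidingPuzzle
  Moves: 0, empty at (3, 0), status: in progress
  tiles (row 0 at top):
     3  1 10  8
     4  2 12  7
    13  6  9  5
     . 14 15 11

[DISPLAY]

                                               
                                               
                                               
                                               
               ┏━━━━━━━━━━━━━━━━━━━━━━━━━━━━━━━
      ┏━━━━━━━━┃ SlidingPuzzle                 
      ┃ FileEdi┠───────────────────────────────
      ┠────────┃┌────┬────┬────┬────┐          
      ┃█logging┃│  3 │  1 │ 10 │  8 │          
      ┃buffer_s┃├────┼────┼────┼────┤          
      ┃port = t┃│  4 │  2 │ 12 │  7 │          
      ┃max_conn┃├────┼────┼────┼────┤          
      ┃        ┃│ 13 │  6 │  9 │  5 │          
      ┃[auth]  ┃├────┼────┼────┼────┤          
      ┃debug = ┗━━━━━━━━━━━━━━━━━━━━━━━━━━━━━━━


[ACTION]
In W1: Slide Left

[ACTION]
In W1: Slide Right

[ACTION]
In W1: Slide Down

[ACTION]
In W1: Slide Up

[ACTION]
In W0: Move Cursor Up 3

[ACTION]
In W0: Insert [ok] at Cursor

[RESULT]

                                               
                                               
                                               
                                               
               ┏━━━━━━━━━━━━━━━━━━━━━━━━━━━━━━━
      ┏━━━━━━━━┃ SlidingPuzzle                 
      ┃ FileEdi┠───────────────────────────────
      ┠────────┃┌────┬────┬────┬────┐          
      ┃ok█loggi┃│  3 │  1 │ 10 │  8 │          
      ┃buffer_s┃├────┼────┼────┼────┤          
      ┃port = t┃│  4 │  2 │ 12 │  7 │          
      ┃max_conn┃├────┼────┼────┼────┤          
      ┃        ┃│ 13 │  6 │  9 │  5 │          
      ┃[auth]  ┃├────┼────┼────┼────┤          
      ┃debug = ┗━━━━━━━━━━━━━━━━━━━━━━━━━━━━━━━


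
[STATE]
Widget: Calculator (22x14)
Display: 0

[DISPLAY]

                     0
┌───┬───┬───┬───┐     
│ 7 │ 8 │ 9 │ ÷ │     
├───┼───┼───┼───┤     
│ 4 │ 5 │ 6 │ × │     
├───┼───┼───┼───┤     
│ 1 │ 2 │ 3 │ - │     
├───┼───┼───┼───┤     
│ 0 │ . │ = │ + │     
├───┼───┼───┼───┤     
│ C │ MC│ MR│ M+│     
└───┴───┴───┴───┘     
                      
                      


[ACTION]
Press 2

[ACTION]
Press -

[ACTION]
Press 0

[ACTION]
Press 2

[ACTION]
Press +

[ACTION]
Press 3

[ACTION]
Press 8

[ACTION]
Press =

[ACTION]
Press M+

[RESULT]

                    38
┌───┬───┬───┬───┐     
│ 7 │ 8 │ 9 │ ÷ │     
├───┼───┼───┼───┤     
│ 4 │ 5 │ 6 │ × │     
├───┼───┼───┼───┤     
│ 1 │ 2 │ 3 │ - │     
├───┼───┼───┼───┤     
│ 0 │ . │ = │ + │     
├───┼───┼───┼───┤     
│ C │ MC│ MR│ M+│     
└───┴───┴───┴───┘     
                      
                      


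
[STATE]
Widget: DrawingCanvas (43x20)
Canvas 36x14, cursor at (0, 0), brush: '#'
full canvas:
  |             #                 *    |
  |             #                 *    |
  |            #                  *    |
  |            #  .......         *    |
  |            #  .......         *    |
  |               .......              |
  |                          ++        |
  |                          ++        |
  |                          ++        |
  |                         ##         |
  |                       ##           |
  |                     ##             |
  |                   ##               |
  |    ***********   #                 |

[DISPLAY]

+            #                 *           
             #                 *           
            #                  *           
            #  .......         *           
            #  .......         *           
               .......                     
                          ++               
                          ++               
                          ++               
                         ##                
                       ##                  
                     ##                    
                   ##                      
    ***********   #                        
                                           
                                           
                                           
                                           
                                           
                                           


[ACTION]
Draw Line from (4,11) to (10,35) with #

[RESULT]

+            #                 *           
             #                 *           
            #                  *           
            #  .......         *           
           ### .......         *           
              ####....                     
                  ####    ++               
                      ####++               
                          ####             
                         ##   ####         
                       ##         ##       
                     ##                    
                   ##                      
    ***********   #                        
                                           
                                           
                                           
                                           
                                           
                                           


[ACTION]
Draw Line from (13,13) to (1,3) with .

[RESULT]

+            #                 *           
   .         #                 *           
    .       #                  *           
     .      #  .......         *           
      .    ### .......         *           
      .       ####....                     
       .          ####    ++               
        .             ####++               
         .                ####             
          .              ##   ####         
           .           ##         ##       
           .         ##                    
            .      ##                      
    *********.*   #                        
                                           
                                           
                                           
                                           
                                           
                                           


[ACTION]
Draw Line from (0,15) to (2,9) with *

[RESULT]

+            #**               *           
   .       ***                 *           
    .    ** #                  *           
     .      #  .......         *           
      .    ### .......         *           
      .       ####....                     
       .          ####    ++               
        .             ####++               
         .                ####             
          .              ##   ####         
           .           ##         ##       
           .         ##                    
            .      ##                      
    *********.*   #                        
                                           
                                           
                                           
                                           
                                           
                                           


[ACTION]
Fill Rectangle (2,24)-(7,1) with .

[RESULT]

+            #**               *           
   .       ***                 *           
 ........................      *           
 ........................      *           
 ........................      *           
 ........................                  
 ........................ ++               
 ........................#++               
         .                ####             
          .              ##   ####         
           .           ##         ##       
           .         ##                    
            .      ##                      
    *********.*   #                        
                                           
                                           
                                           
                                           
                                           
                                           


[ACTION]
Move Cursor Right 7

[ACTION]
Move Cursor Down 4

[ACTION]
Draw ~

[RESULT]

             #**               *           
   .       ***                 *           
 ........................      *           
 ........................      *           
 ......~.................      *           
 ........................                  
 ........................ ++               
 ........................#++               
         .                ####             
          .              ##   ####         
           .           ##         ##       
           .         ##                    
            .      ##                      
    *********.*   #                        
                                           
                                           
                                           
                                           
                                           
                                           


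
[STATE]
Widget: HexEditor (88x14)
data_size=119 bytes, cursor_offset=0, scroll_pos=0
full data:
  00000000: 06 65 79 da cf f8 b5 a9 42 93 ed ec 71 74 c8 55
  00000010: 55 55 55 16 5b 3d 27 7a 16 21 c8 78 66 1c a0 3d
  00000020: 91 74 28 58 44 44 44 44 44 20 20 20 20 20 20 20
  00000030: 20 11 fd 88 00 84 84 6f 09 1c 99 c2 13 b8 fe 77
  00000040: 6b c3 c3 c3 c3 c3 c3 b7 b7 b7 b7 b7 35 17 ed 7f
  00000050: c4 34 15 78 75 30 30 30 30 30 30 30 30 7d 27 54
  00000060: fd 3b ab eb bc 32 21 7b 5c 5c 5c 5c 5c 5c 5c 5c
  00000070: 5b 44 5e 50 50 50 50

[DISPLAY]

00000000  06 65 79 da cf f8 b5 a9  42 93 ed ec 71 74 c8 55  |.ey.....B...qt.U|          
00000010  55 55 55 16 5b 3d 27 7a  16 21 c8 78 66 1c a0 3d  |UUU.[='z.!.xf..=|          
00000020  91 74 28 58 44 44 44 44  44 20 20 20 20 20 20 20  |.t(XDDDDD       |          
00000030  20 11 fd 88 00 84 84 6f  09 1c 99 c2 13 b8 fe 77  | ......o.......w|          
00000040  6b c3 c3 c3 c3 c3 c3 b7  b7 b7 b7 b7 35 17 ed 7f  |k...........5...|          
00000050  c4 34 15 78 75 30 30 30  30 30 30 30 30 7d 27 54  |.4.xu00000000}'T|          
00000060  fd 3b ab eb bc 32 21 7b  5c 5c 5c 5c 5c 5c 5c 5c  |.;...2!{\\\\\\\\|          
00000070  5b 44 5e 50 50 50 50                              |[D^PPPP         |          
                                                                                        
                                                                                        
                                                                                        
                                                                                        
                                                                                        
                                                                                        


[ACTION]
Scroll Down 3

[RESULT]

00000030  20 11 fd 88 00 84 84 6f  09 1c 99 c2 13 b8 fe 77  | ......o.......w|          
00000040  6b c3 c3 c3 c3 c3 c3 b7  b7 b7 b7 b7 35 17 ed 7f  |k...........5...|          
00000050  c4 34 15 78 75 30 30 30  30 30 30 30 30 7d 27 54  |.4.xu00000000}'T|          
00000060  fd 3b ab eb bc 32 21 7b  5c 5c 5c 5c 5c 5c 5c 5c  |.;...2!{\\\\\\\\|          
00000070  5b 44 5e 50 50 50 50                              |[D^PPPP         |          
                                                                                        
                                                                                        
                                                                                        
                                                                                        
                                                                                        
                                                                                        
                                                                                        
                                                                                        
                                                                                        


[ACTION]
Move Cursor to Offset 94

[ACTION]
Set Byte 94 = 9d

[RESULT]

00000030  20 11 fd 88 00 84 84 6f  09 1c 99 c2 13 b8 fe 77  | ......o.......w|          
00000040  6b c3 c3 c3 c3 c3 c3 b7  b7 b7 b7 b7 35 17 ed 7f  |k...........5...|          
00000050  c4 34 15 78 75 30 30 30  30 30 30 30 30 7d 9D 54  |.4.xu00000000}.T|          
00000060  fd 3b ab eb bc 32 21 7b  5c 5c 5c 5c 5c 5c 5c 5c  |.;...2!{\\\\\\\\|          
00000070  5b 44 5e 50 50 50 50                              |[D^PPPP         |          
                                                                                        
                                                                                        
                                                                                        
                                                                                        
                                                                                        
                                                                                        
                                                                                        
                                                                                        
                                                                                        


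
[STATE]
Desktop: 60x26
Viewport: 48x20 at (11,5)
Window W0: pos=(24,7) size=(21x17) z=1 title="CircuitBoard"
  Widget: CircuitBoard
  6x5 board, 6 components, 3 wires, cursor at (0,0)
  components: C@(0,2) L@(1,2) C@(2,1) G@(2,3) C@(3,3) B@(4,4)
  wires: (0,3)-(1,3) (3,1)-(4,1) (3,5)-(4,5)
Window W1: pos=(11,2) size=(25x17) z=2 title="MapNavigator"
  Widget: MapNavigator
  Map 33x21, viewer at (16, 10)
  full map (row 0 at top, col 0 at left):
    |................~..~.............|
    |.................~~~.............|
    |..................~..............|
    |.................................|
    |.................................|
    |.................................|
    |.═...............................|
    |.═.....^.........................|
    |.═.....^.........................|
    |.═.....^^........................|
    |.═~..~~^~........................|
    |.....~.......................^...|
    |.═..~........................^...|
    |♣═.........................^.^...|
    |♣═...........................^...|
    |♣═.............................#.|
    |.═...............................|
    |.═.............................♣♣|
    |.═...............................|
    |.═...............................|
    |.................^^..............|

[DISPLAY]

┃.......................┃                       
┃.......................┃                       
┃.......................┃━━━━━━━━┓              
┃..^....................┃rd      ┃              
┃..^....................┃────────┨              
┃..^^...................┃4 5     ┃              
┃~~^~.......@...........┃ C   ·  ┃              
┃~......................┃     │  ┃              
┃.......................┃ L   ·  ┃              
┃......................^┃        ┃              
┃.......................┃     G  ┃              
┃.......................┃        ┃              
┃.......................┃     C  ┃              
┗━━━━━━━━━━━━━━━━━━━━━━━┛        ┃              
             ┃4       ·          ┃              
             ┃Cursor: (0,0)      ┃              
             ┃                   ┃              
             ┃                   ┃              
             ┗━━━━━━━━━━━━━━━━━━━┛              
                                                


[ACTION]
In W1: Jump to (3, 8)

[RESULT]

┃        ...............┃                       
┃        ...............┃                       
┃        ...............┃━━━━━━━━┓              
┃        ...............┃rd      ┃              
┃        .═.............┃────────┨              
┃        .═.....^.......┃4 5     ┃              
┃        .═.@...^.......┃ C   ·  ┃              
┃        .═.....^^......┃     │  ┃              
┃        .═~..~~^~......┃ L   ·  ┃              
┃        .....~.........┃        ┃              
┃        .═..~..........┃     G  ┃              
┃        ♣═.............┃        ┃              
┃        ♣═.............┃     C  ┃              
┗━━━━━━━━━━━━━━━━━━━━━━━┛        ┃              
             ┃4       ·          ┃              
             ┃Cursor: (0,0)      ┃              
             ┃                   ┃              
             ┃                   ┃              
             ┗━━━━━━━━━━━━━━━━━━━┛              
                                                


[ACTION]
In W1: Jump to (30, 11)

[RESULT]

┃..............         ┃                       
┃..............         ┃                       
┃..............         ┃━━━━━━━━┓              
┃..............         ┃rd      ┃              
┃..............         ┃────────┨              
┃..............         ┃4 5     ┃              
┃..........^@..         ┃ C   ·  ┃              
┃..........^...         ┃     │  ┃              
┃........^.^...         ┃ L   ·  ┃              
┃..........^...         ┃        ┃              
┃............#.         ┃     G  ┃              
┃..............         ┃        ┃              
┃............♣♣         ┃     C  ┃              
┗━━━━━━━━━━━━━━━━━━━━━━━┛        ┃              
             ┃4       ·          ┃              
             ┃Cursor: (0,0)      ┃              
             ┃                   ┃              
             ┃                   ┃              
             ┗━━━━━━━━━━━━━━━━━━━┛              
                                                


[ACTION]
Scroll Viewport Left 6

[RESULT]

      ┃..............         ┃                 
      ┃..............         ┃                 
      ┃..............         ┃━━━━━━━━┓        
      ┃..............         ┃rd      ┃        
      ┃..............         ┃────────┨        
      ┃..............         ┃4 5     ┃        
      ┃..........^@..         ┃ C   ·  ┃        
      ┃..........^...         ┃     │  ┃        
      ┃........^.^...         ┃ L   ·  ┃        
      ┃..........^...         ┃        ┃        
      ┃............#.         ┃     G  ┃        
      ┃..............         ┃        ┃        
      ┃............♣♣         ┃     C  ┃        
      ┗━━━━━━━━━━━━━━━━━━━━━━━┛        ┃        
                   ┃4       ·          ┃        
                   ┃Cursor: (0,0)      ┃        
                   ┃                   ┃        
                   ┃                   ┃        
                   ┗━━━━━━━━━━━━━━━━━━━┛        
                                                


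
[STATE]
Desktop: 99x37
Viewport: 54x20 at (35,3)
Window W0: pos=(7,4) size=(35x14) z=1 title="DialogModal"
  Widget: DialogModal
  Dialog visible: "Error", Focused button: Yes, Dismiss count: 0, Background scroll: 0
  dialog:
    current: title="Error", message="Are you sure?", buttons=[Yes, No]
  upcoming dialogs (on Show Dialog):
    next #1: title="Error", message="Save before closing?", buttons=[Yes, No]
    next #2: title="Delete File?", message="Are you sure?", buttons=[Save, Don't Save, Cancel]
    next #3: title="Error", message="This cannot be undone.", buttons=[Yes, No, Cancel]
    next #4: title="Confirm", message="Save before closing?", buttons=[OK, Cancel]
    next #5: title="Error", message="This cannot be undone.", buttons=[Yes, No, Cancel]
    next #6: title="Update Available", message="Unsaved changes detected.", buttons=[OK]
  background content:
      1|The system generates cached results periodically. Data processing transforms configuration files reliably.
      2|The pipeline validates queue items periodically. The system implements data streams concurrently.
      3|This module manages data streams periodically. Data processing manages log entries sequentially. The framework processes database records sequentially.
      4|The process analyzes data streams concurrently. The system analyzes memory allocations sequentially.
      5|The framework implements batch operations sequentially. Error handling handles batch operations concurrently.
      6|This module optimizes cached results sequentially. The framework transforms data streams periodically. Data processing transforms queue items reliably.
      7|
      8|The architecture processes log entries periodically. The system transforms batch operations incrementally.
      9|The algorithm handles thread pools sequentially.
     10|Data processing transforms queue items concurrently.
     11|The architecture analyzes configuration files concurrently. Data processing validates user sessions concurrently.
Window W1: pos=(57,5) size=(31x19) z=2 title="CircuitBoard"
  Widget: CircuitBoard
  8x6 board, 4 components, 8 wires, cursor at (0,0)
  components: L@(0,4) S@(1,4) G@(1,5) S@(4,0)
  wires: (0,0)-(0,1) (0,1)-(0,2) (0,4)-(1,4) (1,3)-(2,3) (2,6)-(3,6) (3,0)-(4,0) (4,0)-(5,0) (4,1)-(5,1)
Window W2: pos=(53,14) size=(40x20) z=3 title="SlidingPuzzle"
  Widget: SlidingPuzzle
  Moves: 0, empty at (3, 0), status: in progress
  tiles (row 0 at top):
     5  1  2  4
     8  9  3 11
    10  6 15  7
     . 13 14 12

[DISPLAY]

                                                      
━━━━━━┓                                               
      ┃               ┏━━━━━━━━━━━━━━━━━━━━━━━━━━━━━┓ 
──────┨               ┃ CircuitBoard                ┃ 
 resul┃               ┠─────────────────────────────┨ 
e item┃               ┃   0 1 2 3 4 5 6 7           ┃ 
reams ┃               ┃0  [.]─ · ─ ·       L        ┃ 
treams┃               ┃                    │        ┃ 
tch op┃               ┃1               ·   S   G    ┃ 
d resu┃               ┃                │            ┃ 
      ┃               ┃2               ·           ·┃ 
log en┃           ┏━━━━━━━━━━━━━━━━━━━━━━━━━━━━━━━━━━━
d pool┃           ┃ SlidingPuzzle                     
queue ┃           ┠───────────────────────────────────
━━━━━━┛           ┃┌────┬────┬────┬────┐              
                  ┃│  5 │  1 │  2 │  4 │              
                  ┃├────┼────┼────┼────┤              
                  ┃│  8 │  9 │  3 │ 11 │              
                  ┃├────┼────┼────┼────┤              
                  ┃│ 10 │  6 │ 15 │  7 │              


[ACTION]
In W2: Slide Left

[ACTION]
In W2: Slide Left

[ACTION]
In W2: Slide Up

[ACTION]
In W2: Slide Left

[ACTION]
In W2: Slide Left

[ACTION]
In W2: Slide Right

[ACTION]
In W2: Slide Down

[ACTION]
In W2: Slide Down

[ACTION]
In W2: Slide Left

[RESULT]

                                                      
━━━━━━┓                                               
      ┃               ┏━━━━━━━━━━━━━━━━━━━━━━━━━━━━━┓ 
──────┨               ┃ CircuitBoard                ┃ 
 resul┃               ┠─────────────────────────────┨ 
e item┃               ┃   0 1 2 3 4 5 6 7           ┃ 
reams ┃               ┃0  [.]─ · ─ ·       L        ┃ 
treams┃               ┃                    │        ┃ 
tch op┃               ┃1               ·   S   G    ┃ 
d resu┃               ┃                │            ┃ 
      ┃               ┃2               ·           ·┃ 
log en┃           ┏━━━━━━━━━━━━━━━━━━━━━━━━━━━━━━━━━━━
d pool┃           ┃ SlidingPuzzle                     
queue ┃           ┠───────────────────────────────────
━━━━━━┛           ┃┌────┬────┬────┬────┐              
                  ┃│  5 │  1 │  2 │  4 │              
                  ┃├────┼────┼────┼────┤              
                  ┃│  8 │  9 │ 11 │    │              
                  ┃├────┼────┼────┼────┤              
                  ┃│ 10 │  6 │  3 │  7 │              


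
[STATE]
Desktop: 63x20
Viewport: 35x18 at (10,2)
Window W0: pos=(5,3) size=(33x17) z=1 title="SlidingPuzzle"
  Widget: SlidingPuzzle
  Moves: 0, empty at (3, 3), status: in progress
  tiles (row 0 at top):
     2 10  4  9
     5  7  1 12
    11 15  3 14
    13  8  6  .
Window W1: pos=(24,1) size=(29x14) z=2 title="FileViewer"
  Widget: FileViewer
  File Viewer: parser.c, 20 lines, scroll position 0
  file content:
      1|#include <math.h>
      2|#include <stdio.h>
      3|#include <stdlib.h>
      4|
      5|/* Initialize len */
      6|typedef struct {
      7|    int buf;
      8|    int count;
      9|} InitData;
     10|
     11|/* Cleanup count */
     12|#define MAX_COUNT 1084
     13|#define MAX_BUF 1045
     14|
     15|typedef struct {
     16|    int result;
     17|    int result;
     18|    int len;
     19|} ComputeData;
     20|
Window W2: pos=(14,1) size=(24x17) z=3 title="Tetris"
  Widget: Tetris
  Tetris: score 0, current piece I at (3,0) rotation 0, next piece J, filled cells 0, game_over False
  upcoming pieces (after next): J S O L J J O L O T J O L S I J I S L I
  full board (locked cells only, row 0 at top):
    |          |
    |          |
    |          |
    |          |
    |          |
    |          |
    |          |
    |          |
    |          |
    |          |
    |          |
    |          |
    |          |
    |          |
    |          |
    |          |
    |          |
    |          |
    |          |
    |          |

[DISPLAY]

    ┃ Tetris               ┃       
━━━━┠──────────────────────┨───────
ding┃          │Next:      ┃h.h>   
────┃          │█          ┃io.h>  
─┬──┃          │███        ┃lib.h> 
 │ 1┃          │           ┃       
─┼──┃          │           ┃ len */
 │  ┃          │           ┃t {    
─┼──┃          │Score:     ┃       
 │ 1┃          │0          ┃;      
─┼──┃          │           ┃       
 │  ┃          │           ┃       
─┴──┃          │           ┃━━━━━━━
s: 0┃          │           ┃       
    ┃          │           ┃       
    ┗━━━━━━━━━━━━━━━━━━━━━━┛       
                           ┃       
━━━━━━━━━━━━━━━━━━━━━━━━━━━┛       


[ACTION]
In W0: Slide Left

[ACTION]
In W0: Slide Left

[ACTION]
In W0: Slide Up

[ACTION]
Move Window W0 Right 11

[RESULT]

    ┃ Tetris               ┃       
    ┠──────────────────────┨───────
    ┃          │Next:      ┃h.h>   
    ┃          │█          ┃io.h>  
    ┃          │███        ┃lib.h> 
    ┃          │           ┃       
    ┃          │           ┃ len */
    ┃          │           ┃t {    
    ┃          │Score:     ┃       
    ┃          │0          ┃;      
    ┃          │           ┃       
    ┃          │           ┃       
    ┃          │           ┃━━━━━━━
    ┃          │           ┃       
    ┃          │           ┃       
    ┗━━━━━━━━━━━━━━━━━━━━━━┛       
      ┃                            
      ┗━━━━━━━━━━━━━━━━━━━━━━━━━━━━


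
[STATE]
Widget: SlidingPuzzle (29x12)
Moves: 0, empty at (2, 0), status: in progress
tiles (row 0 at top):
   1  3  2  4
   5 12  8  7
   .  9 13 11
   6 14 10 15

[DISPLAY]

┌────┬────┬────┬────┐        
│  1 │  3 │  2 │  4 │        
├────┼────┼────┼────┤        
│  5 │ 12 │  8 │  7 │        
├────┼────┼────┼────┤        
│    │  9 │ 13 │ 11 │        
├────┼────┼────┼────┤        
│  6 │ 14 │ 10 │ 15 │        
└────┴────┴────┴────┘        
Moves: 0                     
                             
                             


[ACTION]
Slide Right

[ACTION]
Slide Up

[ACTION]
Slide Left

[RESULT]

┌────┬────┬────┬────┐        
│  1 │  3 │  2 │  4 │        
├────┼────┼────┼────┤        
│  5 │ 12 │  8 │  7 │        
├────┼────┼────┼────┤        
│  6 │  9 │ 13 │ 11 │        
├────┼────┼────┼────┤        
│ 14 │    │ 10 │ 15 │        
└────┴────┴────┴────┘        
Moves: 2                     
                             
                             
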